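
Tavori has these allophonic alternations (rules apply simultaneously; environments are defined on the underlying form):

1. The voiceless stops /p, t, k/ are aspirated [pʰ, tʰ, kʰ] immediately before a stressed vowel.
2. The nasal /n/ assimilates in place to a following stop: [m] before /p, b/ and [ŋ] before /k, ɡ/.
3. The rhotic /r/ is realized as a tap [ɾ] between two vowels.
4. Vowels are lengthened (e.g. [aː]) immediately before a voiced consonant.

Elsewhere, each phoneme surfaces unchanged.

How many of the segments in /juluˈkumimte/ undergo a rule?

Segments that undergo a rule: /u/ → [uː] (rule 4); /k/ → [kʰ] (rule 1); /u/ → [uː] (rule 4); /i/ → [iː] (rule 4).
All other segments surface unchanged.

4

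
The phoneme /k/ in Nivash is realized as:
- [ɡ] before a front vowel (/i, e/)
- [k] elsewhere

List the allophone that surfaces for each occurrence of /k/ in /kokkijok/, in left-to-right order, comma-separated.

Occurrence 1 (position 1): no conditioning environment matches → elsewhere allophone [k].
Occurrence 2 (position 3): no conditioning environment matches → elsewhere allophone [k].
Occurrence 3 (position 4): before a front vowel (/i, e/) → [ɡ].
Occurrence 4 (position 8): no conditioning environment matches → elsewhere allophone [k].

[k], [k], [ɡ], [k]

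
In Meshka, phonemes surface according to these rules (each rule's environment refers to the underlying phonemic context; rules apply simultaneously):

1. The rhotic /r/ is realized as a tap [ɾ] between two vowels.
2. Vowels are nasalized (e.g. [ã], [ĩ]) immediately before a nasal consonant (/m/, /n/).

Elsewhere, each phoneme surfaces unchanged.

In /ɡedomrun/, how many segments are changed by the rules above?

Segments that undergo a rule: /o/ → [õ] (rule 2); /u/ → [ũ] (rule 2).
All other segments surface unchanged.

2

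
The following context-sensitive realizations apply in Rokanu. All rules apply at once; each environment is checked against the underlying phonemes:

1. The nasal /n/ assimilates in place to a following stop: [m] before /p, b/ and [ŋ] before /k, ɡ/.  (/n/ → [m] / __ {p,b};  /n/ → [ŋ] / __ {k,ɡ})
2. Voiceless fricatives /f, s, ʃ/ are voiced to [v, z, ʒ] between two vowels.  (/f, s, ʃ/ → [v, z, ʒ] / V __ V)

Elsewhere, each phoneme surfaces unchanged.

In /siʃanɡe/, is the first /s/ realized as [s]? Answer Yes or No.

/s/ (word-initial): rule 2 targets it, but not between two vowels → unchanged [s].
The actual realization is [s], which matches [s].

Yes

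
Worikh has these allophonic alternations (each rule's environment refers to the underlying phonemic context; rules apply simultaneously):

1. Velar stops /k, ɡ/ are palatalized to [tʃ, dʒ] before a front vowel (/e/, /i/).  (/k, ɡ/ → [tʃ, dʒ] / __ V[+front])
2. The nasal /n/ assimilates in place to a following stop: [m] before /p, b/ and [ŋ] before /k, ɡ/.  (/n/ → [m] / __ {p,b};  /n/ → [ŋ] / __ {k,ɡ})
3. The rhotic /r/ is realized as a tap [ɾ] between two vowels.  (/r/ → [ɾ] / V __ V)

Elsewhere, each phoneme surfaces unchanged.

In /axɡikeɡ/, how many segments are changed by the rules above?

Segments that undergo a rule: /ɡ/ → [dʒ] (rule 1); /k/ → [tʃ] (rule 1).
All other segments surface unchanged.

2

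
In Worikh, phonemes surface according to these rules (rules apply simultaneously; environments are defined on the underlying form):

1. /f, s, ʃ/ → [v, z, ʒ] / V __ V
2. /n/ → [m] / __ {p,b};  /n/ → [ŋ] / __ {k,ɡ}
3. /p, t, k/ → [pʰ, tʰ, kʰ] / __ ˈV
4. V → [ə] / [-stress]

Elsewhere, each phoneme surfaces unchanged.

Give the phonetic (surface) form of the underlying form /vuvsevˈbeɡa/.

[vəvsəvˈbeɡə]

/v/ stays [v].
/u/ — between /v/ and /v/, in an unstressed syllable — surfaces as [ə] (rule 4).
/v/ (between /u/ and /s/): no rule targets it → [v].
/s/ — between /v/ and /e/; rule 1 does not apply here → [s].
Rule 4 applies to /e/ (between /s/ and /v/: in an unstressed syllable) → [ə].
/v/ stays [v].
/b/ (between /v/ and /e/) is unaffected → [b].
/e/ (between /b/ and /ɡ/) fails the environment for rule 4, so it stays [e].
/ɡ/ — not in any rule's target class → [ɡ].
Rule 4 applies to /a/ (word-final: in an unstressed syllable) → [ə].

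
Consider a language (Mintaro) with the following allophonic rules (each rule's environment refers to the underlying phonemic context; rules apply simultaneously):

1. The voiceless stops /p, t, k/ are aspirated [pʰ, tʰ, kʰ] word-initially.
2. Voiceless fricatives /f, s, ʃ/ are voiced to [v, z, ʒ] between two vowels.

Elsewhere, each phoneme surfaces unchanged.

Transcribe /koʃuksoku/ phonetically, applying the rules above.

/k/ meets the environment for rule 1 (word-initially) → [kʰ].
/ʃ/ meets the environment for rule 2 (between two vowels) → [ʒ].
/k/ (between /u/ and /s/) fails the environment for rule 1, so it stays [k].
/s/ (between /k/ and /o/) is in the target of rule 2 but the environment (between two vowels) is not met → [s].
/k/ — between /o/ and /u/; rule 1 does not apply here → [k].

[kʰoʒuksoku]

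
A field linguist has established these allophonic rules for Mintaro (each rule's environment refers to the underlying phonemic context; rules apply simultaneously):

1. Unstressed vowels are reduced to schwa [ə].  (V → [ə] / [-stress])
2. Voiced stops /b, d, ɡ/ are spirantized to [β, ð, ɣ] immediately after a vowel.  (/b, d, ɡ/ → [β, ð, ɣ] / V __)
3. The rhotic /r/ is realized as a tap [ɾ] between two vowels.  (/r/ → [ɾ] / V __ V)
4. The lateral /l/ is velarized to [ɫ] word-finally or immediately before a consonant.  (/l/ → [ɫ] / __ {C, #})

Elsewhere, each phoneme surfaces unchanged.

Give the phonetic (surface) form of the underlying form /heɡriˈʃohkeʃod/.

[həɣrəˈʃohkəʃəð]

/h/ stays [h].
/e/ (between /h/ and /ɡ/) occurs in an unstressed syllable → [ə] by rule 1.
/ɡ/ (between /e/ and /r/): immediately after a vowel, so rule 2 applies → [ɣ].
/r/ (between /ɡ/ and /i/): rule 3 targets it, but not between two vowels → unchanged [r].
Rule 1 applies to /i/ (between /r/ and /ʃ/: in an unstressed syllable) → [ə].
/ʃ/ (between /i/ and /o/): no rule targets it → [ʃ].
/o/ (between /ʃ/ and /h/) fails the environment for rule 1, so it stays [o].
/h/ stays [h].
/k/ stays [k].
/e/ (between /k/ and /ʃ/): in an unstressed syllable, so rule 1 applies → [ə].
/ʃ/ — not in any rule's target class → [ʃ].
/o/ (between /ʃ/ and /d/) occurs in an unstressed syllable → [ə] by rule 1.
/d/ (word-final): immediately after a vowel, so rule 2 applies → [ð].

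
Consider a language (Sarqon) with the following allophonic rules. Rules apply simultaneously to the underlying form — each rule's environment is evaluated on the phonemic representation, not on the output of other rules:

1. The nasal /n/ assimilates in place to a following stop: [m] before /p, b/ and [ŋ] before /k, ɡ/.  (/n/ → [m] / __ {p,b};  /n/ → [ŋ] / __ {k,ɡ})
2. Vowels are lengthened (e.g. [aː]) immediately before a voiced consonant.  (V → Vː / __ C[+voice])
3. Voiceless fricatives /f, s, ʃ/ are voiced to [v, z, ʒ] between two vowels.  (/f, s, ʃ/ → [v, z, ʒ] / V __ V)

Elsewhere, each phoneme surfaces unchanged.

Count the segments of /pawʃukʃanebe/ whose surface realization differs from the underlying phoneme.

Segments that undergo a rule: /a/ → [aː] (rule 2); /a/ → [aː] (rule 2); /e/ → [eː] (rule 2).
All other segments surface unchanged.

3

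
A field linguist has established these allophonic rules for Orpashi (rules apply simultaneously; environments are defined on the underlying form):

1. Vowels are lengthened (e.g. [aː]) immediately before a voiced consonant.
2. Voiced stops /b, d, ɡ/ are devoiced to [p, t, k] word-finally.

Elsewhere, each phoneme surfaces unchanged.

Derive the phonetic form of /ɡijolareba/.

/ɡ/ (word-initial): rule 2 targets it, but not word-finally → unchanged [ɡ].
/i/ (between /ɡ/ and /j/) occurs before a voiced consonant → [iː] by rule 1.
/j/ (between /i/ and /o/): no rule targets it → [j].
/o/ meets the environment for rule 1 (before a voiced consonant) → [oː].
/l/ — not in any rule's target class → [l].
Rule 1 applies to /a/ (between /l/ and /r/: before a voiced consonant) → [aː].
/r/ (between /a/ and /e/) is unaffected → [r].
/e/ meets the environment for rule 1 (before a voiced consonant) → [eː].
/b/ — between /e/ and /a/; rule 2 does not apply here → [b].
/a/ (word-final) is in the target of rule 1 but the environment (before a voiced consonant) is not met → [a].

[ɡiːjoːlaːreːba]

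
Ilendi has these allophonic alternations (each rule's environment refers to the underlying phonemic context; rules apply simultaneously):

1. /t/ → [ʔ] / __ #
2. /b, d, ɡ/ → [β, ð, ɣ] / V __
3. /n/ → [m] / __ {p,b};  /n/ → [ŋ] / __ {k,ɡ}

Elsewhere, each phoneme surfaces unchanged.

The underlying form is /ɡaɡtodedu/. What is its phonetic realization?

[ɡaɣtoðeðu]

/ɡ/ (word-initial) fails the environment for rule 2, so it stays [ɡ].
/a/ stays [a].
/ɡ/ (between /a/ and /t/) occurs immediately after a vowel → [ɣ] by rule 2.
/t/ (between /ɡ/ and /o/): rule 1 targets it, but not word-finally → unchanged [t].
/o/ (between /t/ and /d/): no rule targets it → [o].
/d/ meets the environment for rule 2 (immediately after a vowel) → [ð].
/e/ (between /d/ and /d/): no rule targets it → [e].
/d/ — between /e/ and /u/, immediately after a vowel — surfaces as [ð] (rule 2).
/u/ — not in any rule's target class → [u].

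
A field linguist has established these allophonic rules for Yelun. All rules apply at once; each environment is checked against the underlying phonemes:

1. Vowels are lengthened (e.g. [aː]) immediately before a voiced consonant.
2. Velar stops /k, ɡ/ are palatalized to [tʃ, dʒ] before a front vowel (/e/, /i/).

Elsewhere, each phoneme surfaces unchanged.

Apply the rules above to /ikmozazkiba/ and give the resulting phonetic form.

/i/ (word-initial) is in the target of rule 1 but the environment (before a voiced consonant) is not met → [i].
/k/ (between /i/ and /m/) fails the environment for rule 2, so it stays [k].
/m/ (between /k/ and /o/): no rule targets it → [m].
/o/ (between /m/ and /z/): before a voiced consonant, so rule 1 applies → [oː].
/z/ (between /o/ and /a/) is unaffected → [z].
/a/ — between /z/ and /z/, before a voiced consonant — surfaces as [aː] (rule 1).
/z/ (between /a/ and /k/) is unaffected → [z].
/k/ (between /z/ and /i/): before a front vowel, so rule 2 applies → [tʃ].
/i/ — between /k/ and /b/, before a voiced consonant — surfaces as [iː] (rule 1).
/b/ (between /i/ and /a/): no rule targets it → [b].
/a/ (word-final) fails the environment for rule 1, so it stays [a].

[ikmoːzaːztʃiːba]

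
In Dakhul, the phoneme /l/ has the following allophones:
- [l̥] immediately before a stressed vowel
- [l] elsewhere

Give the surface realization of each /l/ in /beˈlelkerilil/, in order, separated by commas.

Occurrence 1 (position 3): immediately before a stressed vowel → [l̥].
Occurrence 2 (position 5): no conditioning environment matches → elsewhere allophone [l].
Occurrence 3 (position 10): no conditioning environment matches → elsewhere allophone [l].
Occurrence 4 (position 12): no conditioning environment matches → elsewhere allophone [l].

[l̥], [l], [l], [l]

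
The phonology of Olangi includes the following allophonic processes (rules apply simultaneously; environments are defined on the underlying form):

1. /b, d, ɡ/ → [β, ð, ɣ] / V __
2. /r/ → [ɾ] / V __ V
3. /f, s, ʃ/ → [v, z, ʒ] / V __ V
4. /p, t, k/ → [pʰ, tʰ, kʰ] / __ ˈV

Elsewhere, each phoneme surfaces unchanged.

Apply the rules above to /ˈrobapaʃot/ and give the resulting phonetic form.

/r/ — word-initial; rule 2 does not apply here → [r].
/o/ (between /r/ and /b/) is unaffected → [o].
Rule 1 applies to /b/ (between /o/ and /a/: immediately after a vowel) → [β].
/a/ (between /b/ and /p/): no rule targets it → [a].
/p/ — between /a/ and /a/; rule 4 does not apply here → [p].
/a/ stays [a].
/ʃ/ — between /a/ and /o/, between two vowels — surfaces as [ʒ] (rule 3).
/o/ (between /ʃ/ and /t/): no rule targets it → [o].
/t/ — word-final; rule 4 does not apply here → [t].

[ˈroβapaʒot]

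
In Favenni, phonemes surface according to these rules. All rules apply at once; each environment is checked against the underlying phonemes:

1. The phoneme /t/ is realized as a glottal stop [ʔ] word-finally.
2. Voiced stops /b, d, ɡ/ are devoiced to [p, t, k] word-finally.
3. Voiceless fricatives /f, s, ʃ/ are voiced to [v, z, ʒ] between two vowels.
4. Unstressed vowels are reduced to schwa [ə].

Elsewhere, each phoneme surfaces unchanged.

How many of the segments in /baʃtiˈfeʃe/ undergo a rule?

Segments that undergo a rule: /a/ → [ə] (rule 4); /i/ → [ə] (rule 4); /f/ → [v] (rule 3); /ʃ/ → [ʒ] (rule 3); /e/ → [ə] (rule 4).
All other segments surface unchanged.

5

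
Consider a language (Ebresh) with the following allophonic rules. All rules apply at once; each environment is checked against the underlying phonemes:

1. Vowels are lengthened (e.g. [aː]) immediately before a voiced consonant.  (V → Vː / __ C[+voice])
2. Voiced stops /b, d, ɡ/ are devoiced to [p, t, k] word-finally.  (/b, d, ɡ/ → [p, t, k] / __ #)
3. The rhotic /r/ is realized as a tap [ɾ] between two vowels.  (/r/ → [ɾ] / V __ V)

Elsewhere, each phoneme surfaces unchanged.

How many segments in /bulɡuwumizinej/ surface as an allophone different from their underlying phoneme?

6

Segments that undergo a rule: /u/ → [uː] (rule 1); /u/ → [uː] (rule 1); /u/ → [uː] (rule 1); /i/ → [iː] (rule 1); /i/ → [iː] (rule 1); /e/ → [eː] (rule 1).
All other segments surface unchanged.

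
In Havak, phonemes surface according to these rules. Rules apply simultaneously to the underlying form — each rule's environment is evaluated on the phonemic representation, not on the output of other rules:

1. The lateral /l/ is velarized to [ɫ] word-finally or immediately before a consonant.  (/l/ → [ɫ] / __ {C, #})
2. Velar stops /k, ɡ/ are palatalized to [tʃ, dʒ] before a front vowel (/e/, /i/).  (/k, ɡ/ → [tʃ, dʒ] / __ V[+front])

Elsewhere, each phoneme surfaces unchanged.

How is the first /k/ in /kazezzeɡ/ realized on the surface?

/k/ (word-initial) is in the target of rule 2 but the environment (before a front vowel) is not met → [k].

[k]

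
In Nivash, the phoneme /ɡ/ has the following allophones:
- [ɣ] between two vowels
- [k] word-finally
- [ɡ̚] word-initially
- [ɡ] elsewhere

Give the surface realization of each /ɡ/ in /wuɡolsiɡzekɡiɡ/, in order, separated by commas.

Occurrence 1 (position 3): between two vowels → [ɣ].
Occurrence 2 (position 8): no conditioning environment matches → elsewhere allophone [ɡ].
Occurrence 3 (position 12): no conditioning environment matches → elsewhere allophone [ɡ].
Occurrence 4 (position 14): word-finally → [k].

[ɣ], [ɡ], [ɡ], [k]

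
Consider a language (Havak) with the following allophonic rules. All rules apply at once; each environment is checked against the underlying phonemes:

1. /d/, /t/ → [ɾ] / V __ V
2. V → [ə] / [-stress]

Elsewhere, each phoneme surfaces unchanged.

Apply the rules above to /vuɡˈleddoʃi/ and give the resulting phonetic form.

[vəɡˈleddəʃə]

/v/ (word-initial) is unaffected → [v].
/u/ meets the environment for rule 2 (in an unstressed syllable) → [ə].
/ɡ/ — not in any rule's target class → [ɡ].
/l/ stays [l].
/e/ (between /l/ and /d/): rule 2 targets it, but not in an unstressed syllable → unchanged [e].
/d/ — between /e/ and /d/; rule 1 does not apply here → [d].
/d/ (between /d/ and /o/): rule 1 targets it, but not between two vowels → unchanged [d].
/o/ — between /d/ and /ʃ/, in an unstressed syllable — surfaces as [ə] (rule 2).
/ʃ/ stays [ʃ].
/i/ (word-final) occurs in an unstressed syllable → [ə] by rule 2.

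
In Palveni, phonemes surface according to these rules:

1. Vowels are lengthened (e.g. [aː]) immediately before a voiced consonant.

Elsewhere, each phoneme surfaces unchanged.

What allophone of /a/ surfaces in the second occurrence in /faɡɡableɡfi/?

/a/ meets the environment for rule 1 (before a voiced consonant) → [aː].

[aː]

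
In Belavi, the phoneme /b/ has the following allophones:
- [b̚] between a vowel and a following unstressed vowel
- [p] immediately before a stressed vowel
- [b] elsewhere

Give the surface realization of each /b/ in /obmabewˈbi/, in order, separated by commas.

[b], [b̚], [p]

Occurrence 1 (position 2): no conditioning environment matches → elsewhere allophone [b].
Occurrence 2 (position 5): between a vowel and a following unstressed vowel → [b̚].
Occurrence 3 (position 8): immediately before a stressed vowel → [p].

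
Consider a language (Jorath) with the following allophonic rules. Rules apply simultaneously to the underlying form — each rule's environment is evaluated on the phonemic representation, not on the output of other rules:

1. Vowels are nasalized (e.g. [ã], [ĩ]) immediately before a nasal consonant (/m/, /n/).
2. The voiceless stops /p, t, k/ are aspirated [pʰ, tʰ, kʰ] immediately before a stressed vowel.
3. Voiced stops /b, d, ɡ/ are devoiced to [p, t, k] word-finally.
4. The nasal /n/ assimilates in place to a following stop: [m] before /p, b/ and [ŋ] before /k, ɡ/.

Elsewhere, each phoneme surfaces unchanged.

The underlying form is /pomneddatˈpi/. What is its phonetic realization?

/p/ (word-initial) is in the target of rule 2 but the environment (immediately before a stressed vowel) is not met → [p].
/o/ (between /p/ and /m/) occurs before a nasal consonant → [õ] by rule 1.
/m/ (between /o/ and /n/) is unaffected → [m].
/n/ — between /m/ and /e/; rule 4 does not apply here → [n].
/e/ — between /n/ and /d/; rule 1 does not apply here → [e].
/d/ (between /e/ and /d/) is in the target of rule 3 but the environment (word-finally) is not met → [d].
/d/ (between /d/ and /a/): rule 3 targets it, but not word-finally → unchanged [d].
/a/ (between /d/ and /t/) is in the target of rule 1 but the environment (before a nasal consonant) is not met → [a].
/t/ (between /a/ and /p/): rule 2 targets it, but not immediately before a stressed vowel → unchanged [t].
/p/ (between /t/ and /i/): immediately before a stressed vowel, so rule 2 applies → [pʰ].
/i/ (word-final): rule 1 targets it, but not before a nasal consonant → unchanged [i].

[põmneddatˈpʰi]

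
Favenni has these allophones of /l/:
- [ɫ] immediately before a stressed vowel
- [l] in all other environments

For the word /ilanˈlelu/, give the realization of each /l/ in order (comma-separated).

Occurrence 1 (position 2): no conditioning environment matches → elsewhere allophone [l].
Occurrence 2 (position 5): immediately before a stressed vowel → [ɫ].
Occurrence 3 (position 7): no conditioning environment matches → elsewhere allophone [l].

[l], [ɫ], [l]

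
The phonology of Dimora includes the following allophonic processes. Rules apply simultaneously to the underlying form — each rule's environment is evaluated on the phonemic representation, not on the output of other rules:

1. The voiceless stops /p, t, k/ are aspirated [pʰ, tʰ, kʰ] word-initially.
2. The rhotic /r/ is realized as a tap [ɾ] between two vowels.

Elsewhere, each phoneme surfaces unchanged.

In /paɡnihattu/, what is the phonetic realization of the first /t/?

[t]

/t/ (between /a/ and /t/) is in the target of rule 1 but the environment (word-initially) is not met → [t].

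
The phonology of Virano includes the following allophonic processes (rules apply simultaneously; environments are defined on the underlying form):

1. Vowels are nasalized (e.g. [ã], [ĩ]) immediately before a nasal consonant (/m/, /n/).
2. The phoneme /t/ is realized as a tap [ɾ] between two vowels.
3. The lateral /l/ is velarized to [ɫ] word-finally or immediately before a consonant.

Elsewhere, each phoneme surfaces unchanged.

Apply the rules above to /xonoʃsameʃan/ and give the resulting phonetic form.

/x/ stays [x].
/o/ — between /x/ and /n/, before a nasal consonant — surfaces as [õ] (rule 1).
/n/ (between /o/ and /o/) is unaffected → [n].
/o/ (between /n/ and /ʃ/) fails the environment for rule 1, so it stays [o].
/ʃ/ (between /o/ and /s/): no rule targets it → [ʃ].
/s/ stays [s].
/a/ meets the environment for rule 1 (before a nasal consonant) → [ã].
/m/ — not in any rule's target class → [m].
/e/ (between /m/ and /ʃ/): rule 1 targets it, but not before a nasal consonant → unchanged [e].
/ʃ/ (between /e/ and /a/): no rule targets it → [ʃ].
/a/ — between /ʃ/ and /n/, before a nasal consonant — surfaces as [ã] (rule 1).
/n/ (word-final) is unaffected → [n].

[xõnoʃsãmeʃãn]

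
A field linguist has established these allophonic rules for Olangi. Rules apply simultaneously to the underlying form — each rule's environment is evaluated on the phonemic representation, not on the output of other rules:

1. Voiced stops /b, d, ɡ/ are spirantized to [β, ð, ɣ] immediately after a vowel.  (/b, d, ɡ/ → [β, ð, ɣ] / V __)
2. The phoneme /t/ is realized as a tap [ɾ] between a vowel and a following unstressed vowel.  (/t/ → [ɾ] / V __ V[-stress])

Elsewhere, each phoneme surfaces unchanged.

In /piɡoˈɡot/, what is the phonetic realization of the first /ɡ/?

[ɣ]

/ɡ/ (between /i/ and /o/): immediately after a vowel, so rule 1 applies → [ɣ].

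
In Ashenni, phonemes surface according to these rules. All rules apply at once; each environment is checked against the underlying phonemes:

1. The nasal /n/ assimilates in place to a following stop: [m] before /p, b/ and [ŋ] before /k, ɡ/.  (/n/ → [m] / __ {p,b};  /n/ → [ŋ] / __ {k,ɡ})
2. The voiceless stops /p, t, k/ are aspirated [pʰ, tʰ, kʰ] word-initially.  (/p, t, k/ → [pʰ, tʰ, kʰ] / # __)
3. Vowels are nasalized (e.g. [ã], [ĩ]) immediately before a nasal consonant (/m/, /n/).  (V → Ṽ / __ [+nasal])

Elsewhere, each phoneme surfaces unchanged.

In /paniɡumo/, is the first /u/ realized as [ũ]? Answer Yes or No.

Yes

/u/ (between /ɡ/ and /m/): before a nasal consonant, so rule 3 applies → [ũ].
The actual realization is [ũ], which matches [ũ].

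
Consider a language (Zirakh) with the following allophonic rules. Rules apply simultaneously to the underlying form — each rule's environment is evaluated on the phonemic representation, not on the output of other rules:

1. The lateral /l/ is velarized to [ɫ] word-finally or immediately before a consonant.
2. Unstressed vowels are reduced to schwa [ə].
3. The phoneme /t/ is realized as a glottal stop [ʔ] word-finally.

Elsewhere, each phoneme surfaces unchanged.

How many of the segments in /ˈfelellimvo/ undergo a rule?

Segments that undergo a rule: /e/ → [ə] (rule 2); /l/ → [ɫ] (rule 1); /i/ → [ə] (rule 2); /o/ → [ə] (rule 2).
All other segments surface unchanged.

4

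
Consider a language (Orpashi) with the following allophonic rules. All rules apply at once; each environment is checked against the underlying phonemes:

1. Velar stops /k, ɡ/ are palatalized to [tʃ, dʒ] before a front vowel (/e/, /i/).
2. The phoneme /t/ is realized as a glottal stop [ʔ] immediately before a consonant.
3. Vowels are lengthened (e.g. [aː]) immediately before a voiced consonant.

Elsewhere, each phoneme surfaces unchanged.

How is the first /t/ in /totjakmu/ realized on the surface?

/t/ (word-initial) fails the environment for rule 2, so it stays [t].

[t]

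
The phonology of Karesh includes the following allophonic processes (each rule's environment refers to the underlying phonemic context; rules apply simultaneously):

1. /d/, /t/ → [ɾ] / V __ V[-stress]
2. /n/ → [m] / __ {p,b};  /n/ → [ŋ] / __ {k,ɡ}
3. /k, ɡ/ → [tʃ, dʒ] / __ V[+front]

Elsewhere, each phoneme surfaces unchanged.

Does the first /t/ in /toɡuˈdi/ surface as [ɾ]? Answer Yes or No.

/t/ (word-initial): rule 1 targets it, but not between a vowel and a following unstressed vowel → unchanged [t].
The actual realization is [t], not [ɾ].

No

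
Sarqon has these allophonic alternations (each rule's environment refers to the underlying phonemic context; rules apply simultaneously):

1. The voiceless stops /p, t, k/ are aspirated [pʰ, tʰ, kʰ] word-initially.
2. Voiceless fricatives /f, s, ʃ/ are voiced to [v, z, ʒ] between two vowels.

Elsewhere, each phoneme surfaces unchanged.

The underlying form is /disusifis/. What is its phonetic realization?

[dizuzivis]

/d/ (word-initial): no rule targets it → [d].
/i/ (between /d/ and /s/) is unaffected → [i].
/s/ — between /i/ and /u/, between two vowels — surfaces as [z] (rule 2).
/u/ — not in any rule's target class → [u].
/s/ (between /u/ and /i/) occurs between two vowels → [z] by rule 2.
/i/ (between /s/ and /f/) is unaffected → [i].
Rule 2 applies to /f/ (between /i/ and /i/: between two vowels) → [v].
/i/ stays [i].
/s/ (word-final) fails the environment for rule 2, so it stays [s].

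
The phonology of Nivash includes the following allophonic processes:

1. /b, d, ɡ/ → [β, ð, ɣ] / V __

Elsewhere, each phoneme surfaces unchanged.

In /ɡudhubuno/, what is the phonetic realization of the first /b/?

Rule 1 applies to /b/ (between /u/ and /u/: immediately after a vowel) → [β].

[β]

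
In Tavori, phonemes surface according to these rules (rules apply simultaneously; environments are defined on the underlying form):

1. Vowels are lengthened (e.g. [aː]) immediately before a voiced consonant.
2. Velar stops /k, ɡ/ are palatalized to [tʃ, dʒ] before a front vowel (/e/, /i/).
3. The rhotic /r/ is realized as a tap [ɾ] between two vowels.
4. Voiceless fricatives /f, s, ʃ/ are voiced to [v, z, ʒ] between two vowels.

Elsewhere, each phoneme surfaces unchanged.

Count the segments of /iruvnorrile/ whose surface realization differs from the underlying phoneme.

5

Segments that undergo a rule: /i/ → [iː] (rule 1); /r/ → [ɾ] (rule 3); /u/ → [uː] (rule 1); /o/ → [oː] (rule 1); /i/ → [iː] (rule 1).
All other segments surface unchanged.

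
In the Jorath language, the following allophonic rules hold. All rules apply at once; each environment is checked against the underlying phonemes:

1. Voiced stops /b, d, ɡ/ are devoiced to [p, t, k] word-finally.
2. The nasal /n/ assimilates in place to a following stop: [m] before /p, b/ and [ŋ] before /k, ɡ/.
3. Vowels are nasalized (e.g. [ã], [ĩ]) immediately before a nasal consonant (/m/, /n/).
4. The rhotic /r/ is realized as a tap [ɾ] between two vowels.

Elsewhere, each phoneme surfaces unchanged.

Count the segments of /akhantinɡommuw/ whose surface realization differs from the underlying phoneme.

Segments that undergo a rule: /a/ → [ã] (rule 3); /i/ → [ĩ] (rule 3); /n/ → [ŋ] (rule 2); /o/ → [õ] (rule 3).
All other segments surface unchanged.

4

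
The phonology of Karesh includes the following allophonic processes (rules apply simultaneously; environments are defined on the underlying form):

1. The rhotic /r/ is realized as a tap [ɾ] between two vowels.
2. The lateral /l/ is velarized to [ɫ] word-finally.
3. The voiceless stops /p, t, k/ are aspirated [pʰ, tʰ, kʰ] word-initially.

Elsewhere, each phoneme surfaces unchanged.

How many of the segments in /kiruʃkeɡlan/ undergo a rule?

2

Segments that undergo a rule: /k/ → [kʰ] (rule 3); /r/ → [ɾ] (rule 1).
All other segments surface unchanged.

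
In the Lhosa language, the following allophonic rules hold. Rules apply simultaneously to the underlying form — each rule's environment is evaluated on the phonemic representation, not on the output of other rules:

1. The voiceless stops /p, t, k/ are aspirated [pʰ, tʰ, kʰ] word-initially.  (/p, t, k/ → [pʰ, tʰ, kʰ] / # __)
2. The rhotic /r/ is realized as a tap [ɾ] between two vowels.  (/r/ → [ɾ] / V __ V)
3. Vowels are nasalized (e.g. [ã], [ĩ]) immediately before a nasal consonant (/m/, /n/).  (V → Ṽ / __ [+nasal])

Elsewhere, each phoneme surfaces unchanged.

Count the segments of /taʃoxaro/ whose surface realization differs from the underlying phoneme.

Segments that undergo a rule: /t/ → [tʰ] (rule 1); /r/ → [ɾ] (rule 2).
All other segments surface unchanged.

2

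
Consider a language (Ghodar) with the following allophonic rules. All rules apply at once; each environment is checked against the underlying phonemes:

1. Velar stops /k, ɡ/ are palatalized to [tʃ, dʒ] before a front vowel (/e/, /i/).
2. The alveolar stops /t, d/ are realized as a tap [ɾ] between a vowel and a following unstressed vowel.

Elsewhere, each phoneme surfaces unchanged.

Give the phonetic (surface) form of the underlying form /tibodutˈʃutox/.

/t/ (word-initial): rule 2 targets it, but not between a vowel and a following unstressed vowel → unchanged [t].
/i/ stays [i].
/b/ stays [b].
/o/ stays [o].
/d/ meets the environment for rule 2 (between a vowel and a following unstressed vowel) → [ɾ].
/u/ — not in any rule's target class → [u].
/t/ (between /u/ and /ʃ/) fails the environment for rule 2, so it stays [t].
/ʃ/ (between /t/ and /u/) is unaffected → [ʃ].
/u/ (between /ʃ/ and /t/) is unaffected → [u].
/t/ — between /u/ and /o/, between a vowel and a following unstressed vowel — surfaces as [ɾ] (rule 2).
/o/ (between /t/ and /x/): no rule targets it → [o].
/x/ stays [x].

[tiboɾutˈʃuɾox]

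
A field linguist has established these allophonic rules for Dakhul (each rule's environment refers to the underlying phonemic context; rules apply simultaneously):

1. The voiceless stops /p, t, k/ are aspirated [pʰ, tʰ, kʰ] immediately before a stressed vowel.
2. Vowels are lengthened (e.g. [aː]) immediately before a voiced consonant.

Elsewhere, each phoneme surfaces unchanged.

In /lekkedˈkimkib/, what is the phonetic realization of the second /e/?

[eː]

/e/ meets the environment for rule 2 (before a voiced consonant) → [eː].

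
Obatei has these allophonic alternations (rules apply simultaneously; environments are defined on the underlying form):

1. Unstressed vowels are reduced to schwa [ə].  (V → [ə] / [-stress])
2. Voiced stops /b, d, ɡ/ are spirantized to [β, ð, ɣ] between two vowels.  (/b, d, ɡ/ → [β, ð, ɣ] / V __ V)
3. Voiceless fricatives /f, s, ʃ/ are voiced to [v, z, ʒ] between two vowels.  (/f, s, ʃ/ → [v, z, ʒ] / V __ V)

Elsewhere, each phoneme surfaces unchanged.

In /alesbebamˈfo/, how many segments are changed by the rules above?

Segments that undergo a rule: /a/ → [ə] (rule 1); /e/ → [ə] (rule 1); /e/ → [ə] (rule 1); /b/ → [β] (rule 2); /a/ → [ə] (rule 1).
All other segments surface unchanged.

5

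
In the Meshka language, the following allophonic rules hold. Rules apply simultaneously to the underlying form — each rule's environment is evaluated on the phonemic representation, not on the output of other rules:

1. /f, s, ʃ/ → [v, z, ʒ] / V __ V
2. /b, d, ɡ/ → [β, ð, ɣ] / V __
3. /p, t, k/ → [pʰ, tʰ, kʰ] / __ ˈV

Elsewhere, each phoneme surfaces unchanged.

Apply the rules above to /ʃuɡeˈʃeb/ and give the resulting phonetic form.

[ʃuɣeˈʒeβ]

/ʃ/ (word-initial) is in the target of rule 1 but the environment (between two vowels) is not met → [ʃ].
/u/ stays [u].
/ɡ/ — between /u/ and /e/, immediately after a vowel — surfaces as [ɣ] (rule 2).
/e/ (between /ɡ/ and /ʃ/) is unaffected → [e].
/ʃ/ (between /e/ and /e/): between two vowels, so rule 1 applies → [ʒ].
/e/ (between /ʃ/ and /b/): no rule targets it → [e].
/b/ (word-final) occurs immediately after a vowel → [β] by rule 2.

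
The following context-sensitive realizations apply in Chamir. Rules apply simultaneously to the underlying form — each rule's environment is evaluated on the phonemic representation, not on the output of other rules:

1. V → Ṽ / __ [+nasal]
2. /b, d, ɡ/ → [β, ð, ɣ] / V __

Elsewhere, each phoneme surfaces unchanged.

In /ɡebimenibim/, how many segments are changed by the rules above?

5

Segments that undergo a rule: /b/ → [β] (rule 2); /i/ → [ĩ] (rule 1); /e/ → [ẽ] (rule 1); /b/ → [β] (rule 2); /i/ → [ĩ] (rule 1).
All other segments surface unchanged.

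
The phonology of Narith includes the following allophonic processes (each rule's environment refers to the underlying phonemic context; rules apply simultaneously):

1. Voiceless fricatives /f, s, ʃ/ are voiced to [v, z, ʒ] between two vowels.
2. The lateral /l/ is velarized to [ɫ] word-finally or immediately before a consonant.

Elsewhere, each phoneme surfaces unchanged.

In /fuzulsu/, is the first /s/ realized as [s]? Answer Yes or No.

/s/ (between /l/ and /u/) fails the environment for rule 1, so it stays [s].
The actual realization is [s], which matches [s].

Yes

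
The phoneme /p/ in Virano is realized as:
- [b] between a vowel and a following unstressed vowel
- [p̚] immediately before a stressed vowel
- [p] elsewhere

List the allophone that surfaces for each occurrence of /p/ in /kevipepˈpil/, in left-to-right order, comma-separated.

Occurrence 1 (position 5): between a vowel and a following unstressed vowel → [b].
Occurrence 2 (position 7): no conditioning environment matches → elsewhere allophone [p].
Occurrence 3 (position 8): immediately before a stressed vowel → [p̚].

[b], [p], [p̚]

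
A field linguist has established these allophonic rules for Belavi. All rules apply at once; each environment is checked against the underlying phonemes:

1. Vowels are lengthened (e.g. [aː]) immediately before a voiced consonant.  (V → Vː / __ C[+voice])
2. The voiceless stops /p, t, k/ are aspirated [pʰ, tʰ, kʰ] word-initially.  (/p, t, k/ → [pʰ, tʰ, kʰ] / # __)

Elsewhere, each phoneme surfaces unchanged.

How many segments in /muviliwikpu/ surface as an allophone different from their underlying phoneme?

Segments that undergo a rule: /u/ → [uː] (rule 1); /i/ → [iː] (rule 1); /i/ → [iː] (rule 1).
All other segments surface unchanged.

3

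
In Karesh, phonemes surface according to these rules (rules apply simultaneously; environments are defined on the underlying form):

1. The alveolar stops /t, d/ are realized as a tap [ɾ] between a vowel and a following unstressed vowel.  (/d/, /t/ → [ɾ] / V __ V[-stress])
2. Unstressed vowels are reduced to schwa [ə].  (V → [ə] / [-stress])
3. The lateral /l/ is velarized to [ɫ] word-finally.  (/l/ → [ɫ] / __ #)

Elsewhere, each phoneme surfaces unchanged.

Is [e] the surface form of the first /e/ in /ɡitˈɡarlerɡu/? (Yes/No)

/e/ — between /l/ and /r/, in an unstressed syllable — surfaces as [ə] (rule 2).
The actual realization is [ə], not [e].

No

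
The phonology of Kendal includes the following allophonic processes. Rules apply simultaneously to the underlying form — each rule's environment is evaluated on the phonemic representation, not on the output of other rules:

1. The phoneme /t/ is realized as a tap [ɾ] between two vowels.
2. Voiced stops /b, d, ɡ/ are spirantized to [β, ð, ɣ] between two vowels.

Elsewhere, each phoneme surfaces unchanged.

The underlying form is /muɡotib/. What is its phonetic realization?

[muɣoɾib]

/m/ (word-initial) is unaffected → [m].
/u/ — not in any rule's target class → [u].
/ɡ/ meets the environment for rule 2 (between two vowels) → [ɣ].
/o/ — not in any rule's target class → [o].
Rule 1 applies to /t/ (between /o/ and /i/: between two vowels) → [ɾ].
/i/ — not in any rule's target class → [i].
/b/ (word-final) is in the target of rule 2 but the environment (between two vowels) is not met → [b].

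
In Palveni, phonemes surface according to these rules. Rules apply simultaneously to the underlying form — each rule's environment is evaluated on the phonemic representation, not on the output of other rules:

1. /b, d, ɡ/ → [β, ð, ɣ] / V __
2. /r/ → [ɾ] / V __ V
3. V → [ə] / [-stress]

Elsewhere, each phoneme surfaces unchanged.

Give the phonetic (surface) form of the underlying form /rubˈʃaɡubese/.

/r/ — word-initial; rule 2 does not apply here → [r].
Rule 3 applies to /u/ (between /r/ and /b/: in an unstressed syllable) → [ə].
/b/ meets the environment for rule 1 (immediately after a vowel) → [β].
/ʃ/ (between /b/ and /a/) is unaffected → [ʃ].
/a/ (between /ʃ/ and /ɡ/): rule 3 targets it, but not in an unstressed syllable → unchanged [a].
Rule 1 applies to /ɡ/ (between /a/ and /u/: immediately after a vowel) → [ɣ].
/u/ (between /ɡ/ and /b/): in an unstressed syllable, so rule 3 applies → [ə].
/b/ (between /u/ and /e/) occurs immediately after a vowel → [β] by rule 1.
/e/ — between /b/ and /s/, in an unstressed syllable — surfaces as [ə] (rule 3).
/s/ stays [s].
/e/ meets the environment for rule 3 (in an unstressed syllable) → [ə].

[rəβˈʃaɣəβəsə]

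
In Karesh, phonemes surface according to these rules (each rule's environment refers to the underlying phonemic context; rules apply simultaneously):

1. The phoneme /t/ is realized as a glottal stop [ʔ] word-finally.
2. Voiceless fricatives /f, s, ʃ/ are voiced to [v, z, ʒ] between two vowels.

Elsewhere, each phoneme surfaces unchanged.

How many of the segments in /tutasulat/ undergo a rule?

2

Segments that undergo a rule: /s/ → [z] (rule 2); /t/ → [ʔ] (rule 1).
All other segments surface unchanged.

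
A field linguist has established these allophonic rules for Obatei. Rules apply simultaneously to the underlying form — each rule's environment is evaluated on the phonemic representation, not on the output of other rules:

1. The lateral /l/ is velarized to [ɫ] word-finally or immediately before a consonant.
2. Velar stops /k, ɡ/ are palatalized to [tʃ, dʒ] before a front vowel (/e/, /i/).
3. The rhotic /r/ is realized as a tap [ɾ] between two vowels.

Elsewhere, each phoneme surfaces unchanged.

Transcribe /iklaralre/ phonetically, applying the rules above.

[iklaɾaɫre]

/i/ (word-initial): no rule targets it → [i].
/k/ (between /i/ and /l/) fails the environment for rule 2, so it stays [k].
/l/ (between /k/ and /a/) is in the target of rule 1 but the environment (word-finally or immediately before a consonant) is not met → [l].
/a/ stays [a].
/r/ — between /a/ and /a/, between two vowels — surfaces as [ɾ] (rule 3).
/a/ stays [a].
Rule 1 applies to /l/ (between /a/ and /r/: word-finally or immediately before a consonant) → [ɫ].
/r/ (between /l/ and /e/): rule 3 targets it, but not between two vowels → unchanged [r].
/e/ (word-final): no rule targets it → [e].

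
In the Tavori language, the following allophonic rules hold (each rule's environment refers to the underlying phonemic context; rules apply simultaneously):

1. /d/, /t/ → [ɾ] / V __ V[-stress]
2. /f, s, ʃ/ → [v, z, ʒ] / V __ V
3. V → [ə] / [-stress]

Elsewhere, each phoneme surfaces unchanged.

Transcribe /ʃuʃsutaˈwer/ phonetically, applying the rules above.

[ʃəʃsəɾəˈwer]

/ʃ/ — word-initial; rule 2 does not apply here → [ʃ].
/u/ — between /ʃ/ and /ʃ/, in an unstressed syllable — surfaces as [ə] (rule 3).
/ʃ/ — between /u/ and /s/; rule 2 does not apply here → [ʃ].
/s/ (between /ʃ/ and /u/): rule 2 targets it, but not between two vowels → unchanged [s].
/u/ — between /s/ and /t/, in an unstressed syllable — surfaces as [ə] (rule 3).
Rule 1 applies to /t/ (between /u/ and /a/: between a vowel and a following unstressed vowel) → [ɾ].
/a/ (between /t/ and /w/) occurs in an unstressed syllable → [ə] by rule 3.
/e/ — between /w/ and /r/; rule 3 does not apply here → [e].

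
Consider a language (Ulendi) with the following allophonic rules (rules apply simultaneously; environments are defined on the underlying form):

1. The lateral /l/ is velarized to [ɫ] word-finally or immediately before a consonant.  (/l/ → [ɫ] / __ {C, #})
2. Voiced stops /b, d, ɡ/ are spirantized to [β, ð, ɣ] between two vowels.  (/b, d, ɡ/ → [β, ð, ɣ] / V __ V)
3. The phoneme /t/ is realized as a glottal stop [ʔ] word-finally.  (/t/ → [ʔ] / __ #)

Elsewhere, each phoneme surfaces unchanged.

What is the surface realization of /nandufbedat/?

[nandufbeðaʔ]

/n/ stays [n].
/a/ stays [a].
/n/ stays [n].
/d/ — between /n/ and /u/; rule 2 does not apply here → [d].
/u/ — not in any rule's target class → [u].
/f/ stays [f].
/b/ (between /f/ and /e/): rule 2 targets it, but not between two vowels → unchanged [b].
/e/ (between /b/ and /d/): no rule targets it → [e].
Rule 2 applies to /d/ (between /e/ and /a/: between two vowels) → [ð].
/a/ stays [a].
/t/ meets the environment for rule 3 (word-finally) → [ʔ].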